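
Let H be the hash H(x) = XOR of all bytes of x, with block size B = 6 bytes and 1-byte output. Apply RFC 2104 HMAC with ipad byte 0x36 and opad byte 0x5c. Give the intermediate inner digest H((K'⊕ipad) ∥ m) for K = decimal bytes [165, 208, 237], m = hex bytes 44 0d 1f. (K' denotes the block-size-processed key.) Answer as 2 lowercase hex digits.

Key decimal bytes [165, 208, 237] = a5 d0 ed is 3 bytes ≤ B = 6; zero-pad to 6 bytes: K' = a5 d0 ed 00 00 00.
K' ⊕ ipad = 93 e6 db 36 36 36.
Inner input = 93 e6 db 36 36 36 ∥ 44 0d 1f.
Inner hash: XOR 93⊕e6⊕db⊕36⊕36⊕36⊕44⊕0d⊕1f = ce.

ce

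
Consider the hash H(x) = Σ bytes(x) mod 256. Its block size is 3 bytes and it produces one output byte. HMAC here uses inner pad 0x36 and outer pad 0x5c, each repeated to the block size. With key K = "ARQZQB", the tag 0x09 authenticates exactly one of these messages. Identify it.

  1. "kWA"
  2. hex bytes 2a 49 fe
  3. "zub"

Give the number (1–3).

Key "ARQZQB" = 41 52 51 5a 51 42 is 6 bytes > B = 3, so hash it first: H(key) = d1, then zero-pad to 3 bytes: K' = d1 00 00.
K' ⊕ ipad = e7 36 36; K' ⊕ opad = 8d 5c 5c.
m1: inner = H(e7 36 36 6b 57 41) = 56; tag = H(8d 5c 5c 56) = 9b
m2: inner = H(e7 36 36 2a 49 fe) = c4; tag = H(8d 5c 5c c4) = 09 ← matches
m3: inner = H(e7 36 36 7a 75 62) = a4; tag = H(8d 5c 5c a4) = e9

2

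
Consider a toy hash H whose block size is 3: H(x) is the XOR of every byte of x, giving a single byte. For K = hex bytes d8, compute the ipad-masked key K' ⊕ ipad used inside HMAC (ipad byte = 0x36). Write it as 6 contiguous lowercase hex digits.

ee3636

Key hex bytes d8 is 1 byte ≤ B = 3; zero-pad to 3 bytes: K' = d8 00 00.
XOR each byte with 0x36: d8⊕36=ee, 00⊕36=36, 00⊕36=36.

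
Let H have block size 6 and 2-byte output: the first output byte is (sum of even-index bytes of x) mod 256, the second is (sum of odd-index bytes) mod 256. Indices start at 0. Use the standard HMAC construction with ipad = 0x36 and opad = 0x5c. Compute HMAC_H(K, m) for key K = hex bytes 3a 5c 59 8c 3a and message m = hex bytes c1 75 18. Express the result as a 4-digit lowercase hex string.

31fb

Key hex bytes 3a 5c 59 8c 3a is 5 bytes ≤ B = 6; zero-pad to 6 bytes: K' = 3a 5c 59 8c 3a 00.
K' ⊕ ipad = 0c 6a 6f ba 0c 36.  K' ⊕ opad = 66 00 05 d0 66 5c.
Inner input = (K'⊕ipad) ∥ m = 0c 6a 6f ba 0c 36 ∥ c1 75 18.
Inner hash: even-index sum = 352 mod 256 = 96; odd-index sum = 463 mod 256 = 207 → 60 cf.
Outer input = (K'⊕opad) ∥ inner = 66 00 05 d0 66 5c ∥ 60 cf.
Outer hash (tag): even-index sum = 305 mod 256 = 49; odd-index sum = 507 mod 256 = 251 → 31 fb.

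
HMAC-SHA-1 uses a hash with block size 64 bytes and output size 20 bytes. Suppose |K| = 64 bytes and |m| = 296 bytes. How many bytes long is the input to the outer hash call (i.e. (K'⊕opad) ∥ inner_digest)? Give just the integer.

Key is 64 ≤ 64 bytes, zero-padded: |K'| = 64.
Outer input = (K'⊕opad) ∥ H(inner) → 64 + 20 = 84 bytes.

84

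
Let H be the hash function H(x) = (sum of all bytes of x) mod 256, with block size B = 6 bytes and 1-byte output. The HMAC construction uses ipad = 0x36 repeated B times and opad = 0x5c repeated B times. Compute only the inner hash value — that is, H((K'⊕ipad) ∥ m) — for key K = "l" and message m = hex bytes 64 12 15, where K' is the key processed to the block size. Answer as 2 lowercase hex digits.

Key "l" = 6c is 1 byte ≤ B = 6; zero-pad to 6 bytes: K' = 6c 00 00 00 00 00.
K' ⊕ ipad = 5a 36 36 36 36 36.
Inner input = 5a 36 36 36 36 36 ∥ 64 12 15.
Inner hash: sum = 90+54+54+54+54+54+100+18+21 = 499; mod 256 = 243 → f3.

f3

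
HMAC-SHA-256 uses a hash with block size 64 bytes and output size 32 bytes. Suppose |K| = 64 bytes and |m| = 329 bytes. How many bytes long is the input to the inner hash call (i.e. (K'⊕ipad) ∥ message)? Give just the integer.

Key is 64 ≤ 64 bytes, zero-padded: |K'| = 64.
Inner input = (K'⊕ipad) ∥ m → 64 + 329 = 393 bytes.

393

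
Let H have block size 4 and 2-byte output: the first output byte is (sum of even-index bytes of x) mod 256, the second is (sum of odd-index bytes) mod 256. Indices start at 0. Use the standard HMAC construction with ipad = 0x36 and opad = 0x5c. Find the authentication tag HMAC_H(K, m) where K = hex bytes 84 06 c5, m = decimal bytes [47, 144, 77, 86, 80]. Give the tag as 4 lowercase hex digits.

Key hex bytes 84 06 c5 is 3 bytes ≤ B = 4; zero-pad to 4 bytes: K' = 84 06 c5 00.
K' ⊕ ipad = b2 30 f3 36.  K' ⊕ opad = d8 5a 99 5c.
Inner input = (K'⊕ipad) ∥ m = b2 30 f3 36 ∥ 2f 90 4d 56 50.
Inner hash: even-index sum = 625 mod 256 = 113; odd-index sum = 332 mod 256 = 76 → 71 4c.
Outer input = (K'⊕opad) ∥ inner = d8 5a 99 5c ∥ 71 4c.
Outer hash (tag): even-index sum = 482 mod 256 = 226; odd-index sum = 258 mod 256 = 2 → e2 02.

e202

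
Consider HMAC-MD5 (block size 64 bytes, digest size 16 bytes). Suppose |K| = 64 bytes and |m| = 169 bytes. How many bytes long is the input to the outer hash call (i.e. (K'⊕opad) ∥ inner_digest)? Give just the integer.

Key is 64 ≤ 64 bytes, zero-padded: |K'| = 64.
Outer input = (K'⊕opad) ∥ H(inner) → 64 + 16 = 80 bytes.

80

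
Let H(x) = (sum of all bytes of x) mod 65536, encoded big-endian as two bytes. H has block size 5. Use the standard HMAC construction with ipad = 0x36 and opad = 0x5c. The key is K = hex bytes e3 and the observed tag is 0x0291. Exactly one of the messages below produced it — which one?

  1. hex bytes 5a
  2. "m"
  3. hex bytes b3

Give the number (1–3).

Key hex bytes e3 is 1 byte ≤ B = 5; zero-pad to 5 bytes: K' = e3 00 00 00 00.
K' ⊕ ipad = d5 36 36 36 36; K' ⊕ opad = bf 5c 5c 5c 5c.
m1: inner = H(d5 36 36 36 36 5a) = 02 07; tag = H(bf 5c 5c 5c 5c 02 07) = 0238
m2: inner = H(d5 36 36 36 36 6d) = 02 1a; tag = H(bf 5c 5c 5c 5c 02 1a) = 024b
m3: inner = H(d5 36 36 36 36 b3) = 02 60; tag = H(bf 5c 5c 5c 5c 02 60) = 0291 ← matches

3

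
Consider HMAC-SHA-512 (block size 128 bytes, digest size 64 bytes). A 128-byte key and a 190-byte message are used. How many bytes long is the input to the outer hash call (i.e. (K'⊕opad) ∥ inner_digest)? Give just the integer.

192

Key is 128 ≤ 128 bytes, zero-padded: |K'| = 128.
Outer input = (K'⊕opad) ∥ H(inner) → 128 + 64 = 192 bytes.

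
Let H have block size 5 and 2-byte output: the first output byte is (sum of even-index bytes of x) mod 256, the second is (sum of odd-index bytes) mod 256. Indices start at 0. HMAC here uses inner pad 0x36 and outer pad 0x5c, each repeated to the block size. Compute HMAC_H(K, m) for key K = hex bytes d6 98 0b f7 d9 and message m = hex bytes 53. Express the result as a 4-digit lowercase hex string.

Key hex bytes d6 98 0b f7 d9 is exactly B = 5 bytes: K' = d6 98 0b f7 d9.
K' ⊕ ipad = e0 ae 3d c1 ef.  K' ⊕ opad = 8a c4 57 ab 85.
Inner input = (K'⊕ipad) ∥ m = e0 ae 3d c1 ef ∥ 53.
Inner hash: even-index sum = 524 mod 256 = 12; odd-index sum = 450 mod 256 = 194 → 0c c2.
Outer input = (K'⊕opad) ∥ inner = 8a c4 57 ab 85 ∥ 0c c2.
Outer hash (tag): even-index sum = 552 mod 256 = 40; odd-index sum = 379 mod 256 = 123 → 28 7b.

287b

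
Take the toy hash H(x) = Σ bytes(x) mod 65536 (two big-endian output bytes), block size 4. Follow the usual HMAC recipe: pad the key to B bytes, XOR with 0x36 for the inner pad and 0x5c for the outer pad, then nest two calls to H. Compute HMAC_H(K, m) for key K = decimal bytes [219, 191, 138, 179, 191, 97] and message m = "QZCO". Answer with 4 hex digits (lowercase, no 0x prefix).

Key decimal bytes [219, 191, 138, 179, 191, 97] = db bf 8a b3 bf 61 is 6 bytes > B = 4, so hash it first: H(key) = 03 f7, then zero-pad to 4 bytes: K' = 03 f7 00 00.
K' ⊕ ipad = 35 c1 36 36.  K' ⊕ opad = 5f ab 5c 5c.
Inner input = (K'⊕ipad) ∥ m = 35 c1 36 36 ∥ 51 5a 43 4f.
Inner hash: sum = 53+193+54+54+81+90+67+79 = 671 → 02 9f.
Outer input = (K'⊕opad) ∥ inner = 5f ab 5c 5c ∥ 02 9f.
Outer hash (tag): sum = 95+171+92+92+2+159 = 611 → 02 63.

0263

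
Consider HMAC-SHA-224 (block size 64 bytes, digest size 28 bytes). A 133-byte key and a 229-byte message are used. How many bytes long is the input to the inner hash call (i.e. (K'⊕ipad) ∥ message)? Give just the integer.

293

Key is 133 > 64 bytes, so it is hashed to 28 bytes then zero-padded to 64: |K'| = 64.
Inner input = (K'⊕ipad) ∥ m → 64 + 229 = 293 bytes.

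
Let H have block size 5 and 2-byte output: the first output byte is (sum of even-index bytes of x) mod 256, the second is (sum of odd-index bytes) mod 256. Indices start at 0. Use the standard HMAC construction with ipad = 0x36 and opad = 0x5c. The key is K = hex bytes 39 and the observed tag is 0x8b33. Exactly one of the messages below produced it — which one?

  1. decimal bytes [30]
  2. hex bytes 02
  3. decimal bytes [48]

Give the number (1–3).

Key hex bytes 39 is 1 byte ≤ B = 5; zero-pad to 5 bytes: K' = 39 00 00 00 00.
K' ⊕ ipad = 0f 36 36 36 36; K' ⊕ opad = 65 5c 5c 5c 5c.
m1: inner = H(0f 36 36 36 36 1e) = 7b 8a; tag = H(65 5c 5c 5c 5c 7b 8a) = a733
m2: inner = H(0f 36 36 36 36 02) = 7b 6e; tag = H(65 5c 5c 5c 5c 7b 6e) = 8b33 ← matches
m3: inner = H(0f 36 36 36 36 30) = 7b 9c; tag = H(65 5c 5c 5c 5c 7b 9c) = b933

2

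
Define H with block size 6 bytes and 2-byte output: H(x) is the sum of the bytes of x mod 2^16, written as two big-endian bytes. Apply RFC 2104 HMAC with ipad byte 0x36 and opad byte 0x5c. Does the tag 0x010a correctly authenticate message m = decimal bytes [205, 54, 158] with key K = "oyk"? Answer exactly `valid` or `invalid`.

Key "oyk" = 6f 79 6b is 3 bytes ≤ B = 6; zero-pad to 6 bytes: K' = 6f 79 6b 00 00 00.
K' ⊕ ipad = 59 4f 5d 36 36 36; K' ⊕ opad = 33 25 37 5c 5c 5c.
Inner hash: sum = 89+79+93+54+54+54+205+54+158 = 840 → 03 48.
Outer hash (recomputed tag): sum = 51+37+55+92+92+92+3+72 = 494 → 01 ee.
Recomputed tag = 01ee; claimed = 010a → mismatch.

invalid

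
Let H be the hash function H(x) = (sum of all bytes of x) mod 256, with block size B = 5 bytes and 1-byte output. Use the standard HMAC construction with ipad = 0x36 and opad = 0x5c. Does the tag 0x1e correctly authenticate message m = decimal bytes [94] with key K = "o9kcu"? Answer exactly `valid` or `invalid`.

Key "o9kcu" = 6f 39 6b 63 75 is exactly B = 5 bytes: K' = 6f 39 6b 63 75.
K' ⊕ ipad = 59 0f 5d 55 43; K' ⊕ opad = 33 65 37 3f 29.
Inner hash: sum = 89+15+93+85+67+94 = 443; mod 256 = 187 → bb.
Outer hash (recomputed tag): sum = 51+101+55+63+41+187 = 498; mod 256 = 242 → f2.
Recomputed tag = f2; claimed = 1e → mismatch.

invalid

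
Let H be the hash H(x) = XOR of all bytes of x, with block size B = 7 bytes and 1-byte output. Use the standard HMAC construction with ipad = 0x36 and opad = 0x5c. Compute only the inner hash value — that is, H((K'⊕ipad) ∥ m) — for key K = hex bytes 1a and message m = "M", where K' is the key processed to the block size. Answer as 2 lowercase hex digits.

61

Key hex bytes 1a is 1 byte ≤ B = 7; zero-pad to 7 bytes: K' = 1a 00 00 00 00 00 00.
K' ⊕ ipad = 2c 36 36 36 36 36 36.
Inner input = 2c 36 36 36 36 36 36 ∥ 4d.
Inner hash: XOR 2c⊕36⊕36⊕36⊕36⊕36⊕36⊕4d = 61.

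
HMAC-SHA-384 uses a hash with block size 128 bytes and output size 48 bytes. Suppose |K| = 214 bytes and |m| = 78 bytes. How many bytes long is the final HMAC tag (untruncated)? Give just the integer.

The tag is one SHA-384 digest: 48 bytes.

48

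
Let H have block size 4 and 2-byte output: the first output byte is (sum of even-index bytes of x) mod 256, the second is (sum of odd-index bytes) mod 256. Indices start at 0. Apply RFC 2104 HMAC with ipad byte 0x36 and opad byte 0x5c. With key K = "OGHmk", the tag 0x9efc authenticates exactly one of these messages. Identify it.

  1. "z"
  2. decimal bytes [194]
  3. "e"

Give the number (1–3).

1

Key "OGHmk" = 4f 47 48 6d 6b is 5 bytes > B = 4, so hash it first: H(key) = 02 b4, then zero-pad to 4 bytes: K' = 02 b4 00 00.
K' ⊕ ipad = 34 82 36 36; K' ⊕ opad = 5e e8 5c 5c.
m1: inner = H(34 82 36 36 7a) = e4 b8; tag = H(5e e8 5c 5c e4 b8) = 9efc ← matches
m2: inner = H(34 82 36 36 c2) = 2c b8; tag = H(5e e8 5c 5c 2c b8) = e6fc
m3: inner = H(34 82 36 36 65) = cf b8; tag = H(5e e8 5c 5c cf b8) = 89fc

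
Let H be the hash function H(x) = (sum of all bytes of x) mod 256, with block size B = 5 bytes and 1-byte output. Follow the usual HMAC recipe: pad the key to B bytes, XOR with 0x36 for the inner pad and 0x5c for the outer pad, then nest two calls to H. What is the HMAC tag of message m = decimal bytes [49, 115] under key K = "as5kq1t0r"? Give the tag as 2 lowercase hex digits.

Key "as5kq1t0r" = 61 73 35 6b 71 31 74 30 72 is 9 bytes > B = 5, so hash it first: H(key) = 2c, then zero-pad to 5 bytes: K' = 2c 00 00 00 00.
K' ⊕ ipad = 1a 36 36 36 36.  K' ⊕ opad = 70 5c 5c 5c 5c.
Inner input = (K'⊕ipad) ∥ m = 1a 36 36 36 36 ∥ 31 73.
Inner hash: sum = 26+54+54+54+54+49+115 = 406; mod 256 = 150 → 96.
Outer input = (K'⊕opad) ∥ inner = 70 5c 5c 5c 5c ∥ 96.
Outer hash (tag): sum = 112+92+92+92+92+150 = 630; mod 256 = 118 → 76.

76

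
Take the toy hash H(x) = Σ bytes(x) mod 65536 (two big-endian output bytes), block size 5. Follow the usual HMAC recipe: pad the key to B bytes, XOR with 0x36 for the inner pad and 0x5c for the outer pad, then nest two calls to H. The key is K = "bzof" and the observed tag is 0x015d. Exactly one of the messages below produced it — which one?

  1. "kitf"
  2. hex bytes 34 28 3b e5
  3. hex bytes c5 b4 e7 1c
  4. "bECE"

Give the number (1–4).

Key "bzof" = 62 7a 6f 66 is 4 bytes ≤ B = 5; zero-pad to 5 bytes: K' = 62 7a 6f 66 00.
K' ⊕ ipad = 54 4c 59 50 36; K' ⊕ opad = 3e 26 33 3a 5c.
m1: inner = H(54 4c 59 50 36 6b 69 74 66) = 03 2d; tag = H(3e 26 33 3a 5c 03 2d) = 015d ← matches
m2: inner = H(54 4c 59 50 36 34 28 3b e5) = 02 fb; tag = H(3e 26 33 3a 5c 02 fb) = 022a
m3: inner = H(54 4c 59 50 36 c5 b4 e7 1c) = 03 fb; tag = H(3e 26 33 3a 5c 03 fb) = 022b
m4: inner = H(54 4c 59 50 36 62 45 43 45) = 02 ae; tag = H(3e 26 33 3a 5c 02 ae) = 01dd

1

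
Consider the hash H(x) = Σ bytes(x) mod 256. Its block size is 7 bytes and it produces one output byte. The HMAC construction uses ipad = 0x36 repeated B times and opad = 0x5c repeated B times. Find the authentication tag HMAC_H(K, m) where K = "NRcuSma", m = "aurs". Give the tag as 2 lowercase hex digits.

4b

Key "NRcuSma" = 4e 52 63 75 53 6d 61 is exactly B = 7 bytes: K' = 4e 52 63 75 53 6d 61.
K' ⊕ ipad = 78 64 55 43 65 5b 57.  K' ⊕ opad = 12 0e 3f 29 0f 31 3d.
Inner input = (K'⊕ipad) ∥ m = 78 64 55 43 65 5b 57 ∥ 61 75 72 73.
Inner hash: sum = 120+100+85+67+101+91+87+97+117+114+115 = 1094; mod 256 = 70 → 46.
Outer input = (K'⊕opad) ∥ inner = 12 0e 3f 29 0f 31 3d ∥ 46.
Outer hash (tag): sum = 18+14+63+41+15+49+61+70 = 331; mod 256 = 75 → 4b.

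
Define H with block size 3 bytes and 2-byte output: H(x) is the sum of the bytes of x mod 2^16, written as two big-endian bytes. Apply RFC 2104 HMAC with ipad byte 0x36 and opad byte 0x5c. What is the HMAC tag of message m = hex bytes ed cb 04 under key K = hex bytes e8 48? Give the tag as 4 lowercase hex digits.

0175

Key hex bytes e8 48 is 2 bytes ≤ B = 3; zero-pad to 3 bytes: K' = e8 48 00.
K' ⊕ ipad = de 7e 36.  K' ⊕ opad = b4 14 5c.
Inner input = (K'⊕ipad) ∥ m = de 7e 36 ∥ ed cb 04.
Inner hash: sum = 222+126+54+237+203+4 = 846 → 03 4e.
Outer input = (K'⊕opad) ∥ inner = b4 14 5c ∥ 03 4e.
Outer hash (tag): sum = 180+20+92+3+78 = 373 → 01 75.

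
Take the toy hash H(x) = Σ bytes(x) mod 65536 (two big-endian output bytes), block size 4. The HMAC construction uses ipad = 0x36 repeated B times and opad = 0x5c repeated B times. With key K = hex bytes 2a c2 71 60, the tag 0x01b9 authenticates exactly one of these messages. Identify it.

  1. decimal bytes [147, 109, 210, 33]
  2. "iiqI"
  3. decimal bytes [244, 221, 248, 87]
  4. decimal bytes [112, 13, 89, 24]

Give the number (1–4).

Key hex bytes 2a c2 71 60 is exactly B = 4 bytes: K' = 2a c2 71 60.
K' ⊕ ipad = 1c f4 47 56; K' ⊕ opad = 76 9e 2d 3c.
m1: inner = H(1c f4 47 56 93 6d d2 21) = 03 a0; tag = H(76 9e 2d 3c 03 a0) = 0220
m2: inner = H(1c f4 47 56 69 69 71 49) = 03 39; tag = H(76 9e 2d 3c 03 39) = 01b9 ← matches
m3: inner = H(1c f4 47 56 f4 dd f8 57) = 04 cd; tag = H(76 9e 2d 3c 04 cd) = 024e
m4: inner = H(1c f4 47 56 70 0d 59 18) = 02 9b; tag = H(76 9e 2d 3c 02 9b) = 021a

2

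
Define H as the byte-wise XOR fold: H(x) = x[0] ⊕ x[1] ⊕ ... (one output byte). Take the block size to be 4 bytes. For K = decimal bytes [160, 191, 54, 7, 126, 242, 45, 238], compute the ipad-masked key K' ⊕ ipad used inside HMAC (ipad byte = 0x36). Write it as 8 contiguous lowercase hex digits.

57363636

Key decimal bytes [160, 191, 54, 7, 126, 242, 45, 238] = a0 bf 36 07 7e f2 2d ee is 8 bytes > B = 4, so hash it first: H(key) = 61, then zero-pad to 4 bytes: K' = 61 00 00 00.
XOR each byte with 0x36: 61⊕36=57, 00⊕36=36, 00⊕36=36, 00⊕36=36.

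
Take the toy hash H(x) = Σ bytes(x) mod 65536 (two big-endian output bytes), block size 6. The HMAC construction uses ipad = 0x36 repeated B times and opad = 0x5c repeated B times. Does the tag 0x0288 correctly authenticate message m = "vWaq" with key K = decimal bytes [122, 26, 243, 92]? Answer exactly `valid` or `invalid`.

valid

Key decimal bytes [122, 26, 243, 92] = 7a 1a f3 5c is 4 bytes ≤ B = 6; zero-pad to 6 bytes: K' = 7a 1a f3 5c 00 00.
K' ⊕ ipad = 4c 2c c5 6a 36 36; K' ⊕ opad = 26 46 af 00 5c 5c.
Inner hash: sum = 76+44+197+106+54+54+118+87+97+113 = 946 → 03 b2.
Outer hash (recomputed tag): sum = 38+70+175+0+92+92+3+178 = 648 → 02 88.
Recomputed tag = 0288; claimed = 0288 → match.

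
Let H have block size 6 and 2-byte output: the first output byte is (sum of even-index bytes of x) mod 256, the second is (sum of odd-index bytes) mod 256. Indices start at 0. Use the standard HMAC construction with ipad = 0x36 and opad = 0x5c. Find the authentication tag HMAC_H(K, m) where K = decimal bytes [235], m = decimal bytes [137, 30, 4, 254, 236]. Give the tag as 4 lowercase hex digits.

Key decimal bytes [235] = eb is 1 byte ≤ B = 6; zero-pad to 6 bytes: K' = eb 00 00 00 00 00.
K' ⊕ ipad = dd 36 36 36 36 36.  K' ⊕ opad = b7 5c 5c 5c 5c 5c.
Inner input = (K'⊕ipad) ∥ m = dd 36 36 36 36 36 ∥ 89 1e 04 fe ec.
Inner hash: even-index sum = 706 mod 256 = 194; odd-index sum = 446 mod 256 = 190 → c2 be.
Outer input = (K'⊕opad) ∥ inner = b7 5c 5c 5c 5c 5c ∥ c2 be.
Outer hash (tag): even-index sum = 561 mod 256 = 49; odd-index sum = 466 mod 256 = 210 → 31 d2.

31d2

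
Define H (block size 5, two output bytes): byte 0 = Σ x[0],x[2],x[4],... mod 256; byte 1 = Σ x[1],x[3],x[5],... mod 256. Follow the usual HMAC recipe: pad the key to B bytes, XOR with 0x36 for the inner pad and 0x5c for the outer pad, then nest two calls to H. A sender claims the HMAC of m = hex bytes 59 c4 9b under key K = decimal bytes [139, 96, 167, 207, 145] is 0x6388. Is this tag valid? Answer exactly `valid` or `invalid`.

Key decimal bytes [139, 96, 167, 207, 145] = 8b 60 a7 cf 91 is exactly B = 5 bytes: K' = 8b 60 a7 cf 91.
K' ⊕ ipad = bd 56 91 f9 a7; K' ⊕ opad = d7 3c fb 93 cd.
Inner hash: even-index sum = 697 mod 256 = 185; odd-index sum = 579 mod 256 = 67 → b9 43.
Outer hash (recomputed tag): even-index sum = 738 mod 256 = 226; odd-index sum = 392 mod 256 = 136 → e2 88.
Recomputed tag = e288; claimed = 6388 → mismatch.

invalid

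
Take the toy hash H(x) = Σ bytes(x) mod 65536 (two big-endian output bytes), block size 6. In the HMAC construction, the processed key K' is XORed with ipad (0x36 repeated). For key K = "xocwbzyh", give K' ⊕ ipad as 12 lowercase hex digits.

Key "xocwbzyh" = 78 6f 63 77 62 7a 79 68 is 8 bytes > B = 6, so hash it first: H(key) = 03 7e, then zero-pad to 6 bytes: K' = 03 7e 00 00 00 00.
XOR each byte with 0x36: 03⊕36=35, 7e⊕36=48, 00⊕36=36, 00⊕36=36, 00⊕36=36, 00⊕36=36.

354836363636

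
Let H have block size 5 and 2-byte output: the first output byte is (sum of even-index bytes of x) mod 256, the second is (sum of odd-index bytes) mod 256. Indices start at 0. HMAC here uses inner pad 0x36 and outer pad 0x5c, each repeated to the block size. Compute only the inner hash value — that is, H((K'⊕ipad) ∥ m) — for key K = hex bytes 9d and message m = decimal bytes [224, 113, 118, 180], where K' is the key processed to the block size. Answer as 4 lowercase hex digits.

3cc2

Key hex bytes 9d is 1 byte ≤ B = 5; zero-pad to 5 bytes: K' = 9d 00 00 00 00.
K' ⊕ ipad = ab 36 36 36 36.
Inner input = ab 36 36 36 36 ∥ e0 71 76 b4.
Inner hash: even-index sum = 572 mod 256 = 60; odd-index sum = 450 mod 256 = 194 → 3c c2.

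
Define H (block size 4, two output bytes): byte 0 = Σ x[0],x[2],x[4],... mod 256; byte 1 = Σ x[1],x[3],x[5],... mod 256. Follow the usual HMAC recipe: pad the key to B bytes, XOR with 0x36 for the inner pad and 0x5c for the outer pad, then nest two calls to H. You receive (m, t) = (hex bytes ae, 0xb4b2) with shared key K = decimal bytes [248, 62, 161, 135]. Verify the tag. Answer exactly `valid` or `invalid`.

Key decimal bytes [248, 62, 161, 135] = f8 3e a1 87 is exactly B = 4 bytes: K' = f8 3e a1 87.
K' ⊕ ipad = ce 08 97 b1; K' ⊕ opad = a4 62 fd db.
Inner hash: even-index sum = 531 mod 256 = 19; odd-index sum = 185 mod 256 = 185 → 13 b9.
Outer hash (recomputed tag): even-index sum = 436 mod 256 = 180; odd-index sum = 502 mod 256 = 246 → b4 f6.
Recomputed tag = b4f6; claimed = b4b2 → mismatch.

invalid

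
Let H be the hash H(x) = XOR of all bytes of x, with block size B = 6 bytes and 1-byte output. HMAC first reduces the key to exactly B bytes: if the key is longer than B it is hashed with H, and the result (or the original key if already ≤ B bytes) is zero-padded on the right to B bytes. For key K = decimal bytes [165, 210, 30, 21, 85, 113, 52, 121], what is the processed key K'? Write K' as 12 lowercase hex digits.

|K| = 8 > B = 6, so first hash the key.
H(K): XOR a5⊕d2⊕1e⊕15⊕55⊕71⊕34⊕79 = 15.
Zero-pad H(K) = 15 to 6 bytes: K' = 15 00 00 00 00 00.

150000000000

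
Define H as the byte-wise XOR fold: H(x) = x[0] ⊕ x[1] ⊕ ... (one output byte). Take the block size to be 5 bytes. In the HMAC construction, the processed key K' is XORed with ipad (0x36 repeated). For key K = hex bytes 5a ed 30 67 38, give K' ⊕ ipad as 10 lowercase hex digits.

Key hex bytes 5a ed 30 67 38 is exactly B = 5 bytes: K' = 5a ed 30 67 38.
XOR each byte with 0x36: 5a⊕36=6c, ed⊕36=db, 30⊕36=06, 67⊕36=51, 38⊕36=0e.

6cdb06510e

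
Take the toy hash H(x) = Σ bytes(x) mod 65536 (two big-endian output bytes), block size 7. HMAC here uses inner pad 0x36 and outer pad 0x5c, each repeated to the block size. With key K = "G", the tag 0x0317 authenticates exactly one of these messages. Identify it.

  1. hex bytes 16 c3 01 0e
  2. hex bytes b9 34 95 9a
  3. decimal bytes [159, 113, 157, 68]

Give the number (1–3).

Key "G" = 47 is 1 byte ≤ B = 7; zero-pad to 7 bytes: K' = 47 00 00 00 00 00 00.
K' ⊕ ipad = 71 36 36 36 36 36 36; K' ⊕ opad = 1b 5c 5c 5c 5c 5c 5c.
m1: inner = H(71 36 36 36 36 36 36 16 c3 01 0e) = 02 9d; tag = H(1b 5c 5c 5c 5c 5c 5c 02 9d) = 02e2
m2: inner = H(71 36 36 36 36 36 36 b9 34 95 9a) = 03 d1; tag = H(1b 5c 5c 5c 5c 5c 5c 03 d1) = 0317 ← matches
m3: inner = H(71 36 36 36 36 36 36 9f 71 9d 44) = 03 a6; tag = H(1b 5c 5c 5c 5c 5c 5c 03 a6) = 02ec

2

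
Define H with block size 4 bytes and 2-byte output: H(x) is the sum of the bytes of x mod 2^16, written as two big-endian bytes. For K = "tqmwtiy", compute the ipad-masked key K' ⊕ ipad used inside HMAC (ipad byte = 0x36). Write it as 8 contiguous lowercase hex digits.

35293636

Key "tqmwtiy" = 74 71 6d 77 74 69 79 is 7 bytes > B = 4, so hash it first: H(key) = 03 1f, then zero-pad to 4 bytes: K' = 03 1f 00 00.
XOR each byte with 0x36: 03⊕36=35, 1f⊕36=29, 00⊕36=36, 00⊕36=36.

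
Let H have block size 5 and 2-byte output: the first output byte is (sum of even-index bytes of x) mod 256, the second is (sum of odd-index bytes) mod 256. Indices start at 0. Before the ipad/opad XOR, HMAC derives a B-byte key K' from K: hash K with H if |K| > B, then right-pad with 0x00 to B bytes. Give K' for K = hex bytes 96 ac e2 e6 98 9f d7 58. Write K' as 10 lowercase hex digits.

|K| = 8 > B = 5, so first hash the key.
H(K): even-index sum = 743 mod 256 = 231; odd-index sum = 649 mod 256 = 137 → e7 89.
Zero-pad H(K) = e7 89 to 5 bytes: K' = e7 89 00 00 00.

e789000000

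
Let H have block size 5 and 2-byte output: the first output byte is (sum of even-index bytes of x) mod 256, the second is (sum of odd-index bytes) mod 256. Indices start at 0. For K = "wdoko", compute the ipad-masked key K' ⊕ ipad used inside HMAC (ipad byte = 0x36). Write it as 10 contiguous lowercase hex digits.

4152595d59

Key "wdoko" = 77 64 6f 6b 6f is exactly B = 5 bytes: K' = 77 64 6f 6b 6f.
XOR each byte with 0x36: 77⊕36=41, 64⊕36=52, 6f⊕36=59, 6b⊕36=5d, 6f⊕36=59.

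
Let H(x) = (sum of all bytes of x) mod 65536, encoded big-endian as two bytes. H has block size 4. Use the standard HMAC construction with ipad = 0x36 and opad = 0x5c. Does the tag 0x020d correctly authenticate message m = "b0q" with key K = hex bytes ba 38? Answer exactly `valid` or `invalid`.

Key hex bytes ba 38 is 2 bytes ≤ B = 4; zero-pad to 4 bytes: K' = ba 38 00 00.
K' ⊕ ipad = 8c 0e 36 36; K' ⊕ opad = e6 64 5c 5c.
Inner hash: sum = 140+14+54+54+98+48+113 = 521 → 02 09.
Outer hash (recomputed tag): sum = 230+100+92+92+2+9 = 525 → 02 0d.
Recomputed tag = 020d; claimed = 020d → match.

valid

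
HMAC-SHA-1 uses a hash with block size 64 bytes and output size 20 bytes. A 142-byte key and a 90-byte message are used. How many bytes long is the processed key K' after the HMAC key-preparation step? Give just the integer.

64

Key is 142 > 64 bytes, so it is hashed to 20 bytes then zero-padded to 64: |K'| = 64.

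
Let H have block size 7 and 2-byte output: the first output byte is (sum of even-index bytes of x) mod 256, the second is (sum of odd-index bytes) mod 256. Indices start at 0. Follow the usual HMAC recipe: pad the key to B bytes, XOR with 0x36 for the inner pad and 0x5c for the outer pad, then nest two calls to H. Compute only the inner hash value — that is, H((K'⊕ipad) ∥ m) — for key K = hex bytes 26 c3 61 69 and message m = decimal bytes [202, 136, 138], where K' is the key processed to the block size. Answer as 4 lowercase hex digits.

Key hex bytes 26 c3 61 69 is 4 bytes ≤ B = 7; zero-pad to 7 bytes: K' = 26 c3 61 69 00 00 00.
K' ⊕ ipad = 10 f5 57 5f 36 36 36.
Inner input = 10 f5 57 5f 36 36 36 ∥ ca 88 8a.
Inner hash: even-index sum = 347 mod 256 = 91; odd-index sum = 734 mod 256 = 222 → 5b de.

5bde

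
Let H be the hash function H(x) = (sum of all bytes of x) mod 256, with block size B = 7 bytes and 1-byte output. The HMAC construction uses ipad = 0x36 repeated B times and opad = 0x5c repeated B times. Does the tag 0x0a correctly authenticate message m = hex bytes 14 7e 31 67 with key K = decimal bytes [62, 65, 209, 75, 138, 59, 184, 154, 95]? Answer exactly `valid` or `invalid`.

valid

Key decimal bytes [62, 65, 209, 75, 138, 59, 184, 154, 95] = 3e 41 d1 4b 8a 3b b8 9a 5f is 9 bytes > B = 7, so hash it first: H(key) = 11, then zero-pad to 7 bytes: K' = 11 00 00 00 00 00 00.
K' ⊕ ipad = 27 36 36 36 36 36 36; K' ⊕ opad = 4d 5c 5c 5c 5c 5c 5c.
Inner hash: sum = 39+54+54+54+54+54+54+20+126+49+103 = 661; mod 256 = 149 → 95.
Outer hash (recomputed tag): sum = 77+92+92+92+92+92+92+149 = 778; mod 256 = 10 → 0a.
Recomputed tag = 0a; claimed = 0a → match.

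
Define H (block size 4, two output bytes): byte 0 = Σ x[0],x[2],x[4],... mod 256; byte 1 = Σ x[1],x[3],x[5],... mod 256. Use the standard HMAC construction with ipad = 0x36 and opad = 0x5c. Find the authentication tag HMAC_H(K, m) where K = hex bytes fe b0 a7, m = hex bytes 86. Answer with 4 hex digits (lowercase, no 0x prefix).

7c04

Key hex bytes fe b0 a7 is 3 bytes ≤ B = 4; zero-pad to 4 bytes: K' = fe b0 a7 00.
K' ⊕ ipad = c8 86 91 36.  K' ⊕ opad = a2 ec fb 5c.
Inner input = (K'⊕ipad) ∥ m = c8 86 91 36 ∥ 86.
Inner hash: even-index sum = 479 mod 256 = 223; odd-index sum = 188 mod 256 = 188 → df bc.
Outer input = (K'⊕opad) ∥ inner = a2 ec fb 5c ∥ df bc.
Outer hash (tag): even-index sum = 636 mod 256 = 124; odd-index sum = 516 mod 256 = 4 → 7c 04.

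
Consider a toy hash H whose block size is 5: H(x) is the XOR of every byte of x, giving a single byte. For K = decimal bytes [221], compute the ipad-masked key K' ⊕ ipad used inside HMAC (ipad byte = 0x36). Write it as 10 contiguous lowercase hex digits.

Key decimal bytes [221] = dd is 1 byte ≤ B = 5; zero-pad to 5 bytes: K' = dd 00 00 00 00.
XOR each byte with 0x36: dd⊕36=eb, 00⊕36=36, 00⊕36=36, 00⊕36=36, 00⊕36=36.

eb36363636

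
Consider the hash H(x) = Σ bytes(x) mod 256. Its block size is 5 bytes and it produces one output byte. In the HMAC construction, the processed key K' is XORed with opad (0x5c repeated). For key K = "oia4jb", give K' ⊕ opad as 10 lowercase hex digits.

655c5c5c5c

Key "oia4jb" = 6f 69 61 34 6a 62 is 6 bytes > B = 5, so hash it first: H(key) = 39, then zero-pad to 5 bytes: K' = 39 00 00 00 00.
XOR each byte with 0x5c: 39⊕5c=65, 00⊕5c=5c, 00⊕5c=5c, 00⊕5c=5c, 00⊕5c=5c.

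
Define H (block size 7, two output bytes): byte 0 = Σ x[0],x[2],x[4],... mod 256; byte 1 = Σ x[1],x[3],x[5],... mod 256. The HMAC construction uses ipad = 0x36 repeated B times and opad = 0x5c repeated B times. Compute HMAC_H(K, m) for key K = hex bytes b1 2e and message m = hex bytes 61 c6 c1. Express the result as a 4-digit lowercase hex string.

Key hex bytes b1 2e is 2 bytes ≤ B = 7; zero-pad to 7 bytes: K' = b1 2e 00 00 00 00 00.
K' ⊕ ipad = 87 18 36 36 36 36 36.  K' ⊕ opad = ed 72 5c 5c 5c 5c 5c.
Inner input = (K'⊕ipad) ∥ m = 87 18 36 36 36 36 36 ∥ 61 c6 c1.
Inner hash: even-index sum = 495 mod 256 = 239; odd-index sum = 422 mod 256 = 166 → ef a6.
Outer input = (K'⊕opad) ∥ inner = ed 72 5c 5c 5c 5c 5c ∥ ef a6.
Outer hash (tag): even-index sum = 679 mod 256 = 167; odd-index sum = 537 mod 256 = 25 → a7 19.

a719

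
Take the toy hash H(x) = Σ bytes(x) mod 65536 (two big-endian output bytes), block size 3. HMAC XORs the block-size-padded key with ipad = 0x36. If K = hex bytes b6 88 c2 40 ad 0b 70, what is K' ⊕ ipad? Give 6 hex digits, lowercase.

Key hex bytes b6 88 c2 40 ad 0b 70 is 7 bytes > B = 3, so hash it first: H(key) = 03 68, then zero-pad to 3 bytes: K' = 03 68 00.
XOR each byte with 0x36: 03⊕36=35, 68⊕36=5e, 00⊕36=36.

355e36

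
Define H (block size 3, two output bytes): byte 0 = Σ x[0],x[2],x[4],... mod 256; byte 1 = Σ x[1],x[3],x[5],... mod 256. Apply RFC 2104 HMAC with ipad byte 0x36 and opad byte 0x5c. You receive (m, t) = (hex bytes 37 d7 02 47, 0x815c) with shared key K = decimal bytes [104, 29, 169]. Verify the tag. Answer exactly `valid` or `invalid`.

Key decimal bytes [104, 29, 169] = 68 1d a9 is exactly B = 3 bytes: K' = 68 1d a9.
K' ⊕ ipad = 5e 2b 9f; K' ⊕ opad = 34 41 f5.
Inner hash: even-index sum = 539 mod 256 = 27; odd-index sum = 100 mod 256 = 100 → 1b 64.
Outer hash (recomputed tag): even-index sum = 397 mod 256 = 141; odd-index sum = 92 mod 256 = 92 → 8d 5c.
Recomputed tag = 8d5c; claimed = 815c → mismatch.

invalid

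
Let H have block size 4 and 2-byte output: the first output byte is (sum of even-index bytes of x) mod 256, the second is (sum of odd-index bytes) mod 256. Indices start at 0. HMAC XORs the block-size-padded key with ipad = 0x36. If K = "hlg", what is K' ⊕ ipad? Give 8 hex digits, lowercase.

Key "hlg" = 68 6c 67 is 3 bytes ≤ B = 4; zero-pad to 4 bytes: K' = 68 6c 67 00.
XOR each byte with 0x36: 68⊕36=5e, 6c⊕36=5a, 67⊕36=51, 00⊕36=36.

5e5a5136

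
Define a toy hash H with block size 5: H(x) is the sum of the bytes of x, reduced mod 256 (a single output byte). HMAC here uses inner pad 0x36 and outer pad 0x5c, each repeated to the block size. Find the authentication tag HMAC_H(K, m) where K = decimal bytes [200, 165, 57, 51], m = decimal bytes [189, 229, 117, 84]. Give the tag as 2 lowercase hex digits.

Key decimal bytes [200, 165, 57, 51] = c8 a5 39 33 is 4 bytes ≤ B = 5; zero-pad to 5 bytes: K' = c8 a5 39 33 00.
K' ⊕ ipad = fe 93 0f 05 36.  K' ⊕ opad = 94 f9 65 6f 5c.
Inner input = (K'⊕ipad) ∥ m = fe 93 0f 05 36 ∥ bd e5 75 54.
Inner hash: sum = 254+147+15+5+54+189+229+117+84 = 1094; mod 256 = 70 → 46.
Outer input = (K'⊕opad) ∥ inner = 94 f9 65 6f 5c ∥ 46.
Outer hash (tag): sum = 148+249+101+111+92+70 = 771; mod 256 = 3 → 03.

03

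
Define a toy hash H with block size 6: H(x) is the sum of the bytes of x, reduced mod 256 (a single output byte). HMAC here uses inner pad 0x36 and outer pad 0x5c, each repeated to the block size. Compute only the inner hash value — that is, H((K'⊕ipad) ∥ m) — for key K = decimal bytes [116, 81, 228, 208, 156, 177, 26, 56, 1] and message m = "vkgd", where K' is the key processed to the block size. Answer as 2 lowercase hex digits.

e9

Key decimal bytes [116, 81, 228, 208, 156, 177, 26, 56, 1] = 74 51 e4 d0 9c b1 1a 38 01 is 9 bytes > B = 6, so hash it first: H(key) = 19, then zero-pad to 6 bytes: K' = 19 00 00 00 00 00.
K' ⊕ ipad = 2f 36 36 36 36 36.
Inner input = 2f 36 36 36 36 36 ∥ 76 6b 67 64.
Inner hash: sum = 47+54+54+54+54+54+118+107+103+100 = 745; mod 256 = 233 → e9.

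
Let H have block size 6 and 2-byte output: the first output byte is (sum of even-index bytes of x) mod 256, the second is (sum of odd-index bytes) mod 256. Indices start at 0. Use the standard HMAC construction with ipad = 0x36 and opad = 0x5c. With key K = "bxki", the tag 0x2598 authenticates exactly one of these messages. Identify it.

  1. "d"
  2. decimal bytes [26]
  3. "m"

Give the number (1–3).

Key "bxki" = 62 78 6b 69 is 4 bytes ≤ B = 6; zero-pad to 6 bytes: K' = 62 78 6b 69 00 00.
K' ⊕ ipad = 54 4e 5d 5f 36 36; K' ⊕ opad = 3e 24 37 35 5c 5c.
m1: inner = H(54 4e 5d 5f 36 36 64) = 4b e3; tag = H(3e 24 37 35 5c 5c 4b e3) = 1c98
m2: inner = H(54 4e 5d 5f 36 36 1a) = 01 e3; tag = H(3e 24 37 35 5c 5c 01 e3) = d298
m3: inner = H(54 4e 5d 5f 36 36 6d) = 54 e3; tag = H(3e 24 37 35 5c 5c 54 e3) = 2598 ← matches

3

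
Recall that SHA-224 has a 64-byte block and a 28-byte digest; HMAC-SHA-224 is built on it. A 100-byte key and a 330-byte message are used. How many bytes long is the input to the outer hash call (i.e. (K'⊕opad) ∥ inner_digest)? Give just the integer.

92

Key is 100 > 64 bytes, so it is hashed to 28 bytes then zero-padded to 64: |K'| = 64.
Outer input = (K'⊕opad) ∥ H(inner) → 64 + 28 = 92 bytes.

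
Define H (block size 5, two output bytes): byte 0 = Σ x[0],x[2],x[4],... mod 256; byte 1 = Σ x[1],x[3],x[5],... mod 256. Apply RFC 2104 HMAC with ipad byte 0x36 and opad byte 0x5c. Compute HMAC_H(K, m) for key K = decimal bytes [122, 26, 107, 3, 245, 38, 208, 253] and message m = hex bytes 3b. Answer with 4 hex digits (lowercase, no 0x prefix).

9580

Key decimal bytes [122, 26, 107, 3, 245, 38, 208, 253] = 7a 1a 6b 03 f5 26 d0 fd is 8 bytes > B = 5, so hash it first: H(key) = aa 40, then zero-pad to 5 bytes: K' = aa 40 00 00 00.
K' ⊕ ipad = 9c 76 36 36 36.  K' ⊕ opad = f6 1c 5c 5c 5c.
Inner input = (K'⊕ipad) ∥ m = 9c 76 36 36 36 ∥ 3b.
Inner hash: even-index sum = 264 mod 256 = 8; odd-index sum = 231 mod 256 = 231 → 08 e7.
Outer input = (K'⊕opad) ∥ inner = f6 1c 5c 5c 5c ∥ 08 e7.
Outer hash (tag): even-index sum = 661 mod 256 = 149; odd-index sum = 128 mod 256 = 128 → 95 80.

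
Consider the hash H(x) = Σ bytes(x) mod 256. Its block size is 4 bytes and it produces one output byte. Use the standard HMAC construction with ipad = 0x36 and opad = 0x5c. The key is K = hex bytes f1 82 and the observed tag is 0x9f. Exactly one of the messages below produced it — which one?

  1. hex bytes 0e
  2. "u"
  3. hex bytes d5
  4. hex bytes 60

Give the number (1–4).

2

Key hex bytes f1 82 is 2 bytes ≤ B = 4; zero-pad to 4 bytes: K' = f1 82 00 00.
K' ⊕ ipad = c7 b4 36 36; K' ⊕ opad = ad de 5c 5c.
m1: inner = H(c7 b4 36 36 0e) = f5; tag = H(ad de 5c 5c f5) = 38
m2: inner = H(c7 b4 36 36 75) = 5c; tag = H(ad de 5c 5c 5c) = 9f ← matches
m3: inner = H(c7 b4 36 36 d5) = bc; tag = H(ad de 5c 5c bc) = ff
m4: inner = H(c7 b4 36 36 60) = 47; tag = H(ad de 5c 5c 47) = 8a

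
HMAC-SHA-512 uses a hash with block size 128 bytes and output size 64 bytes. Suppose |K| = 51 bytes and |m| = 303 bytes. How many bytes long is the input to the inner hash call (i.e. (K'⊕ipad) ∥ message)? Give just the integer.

Key is 51 ≤ 128 bytes, zero-padded: |K'| = 128.
Inner input = (K'⊕ipad) ∥ m → 128 + 303 = 431 bytes.

431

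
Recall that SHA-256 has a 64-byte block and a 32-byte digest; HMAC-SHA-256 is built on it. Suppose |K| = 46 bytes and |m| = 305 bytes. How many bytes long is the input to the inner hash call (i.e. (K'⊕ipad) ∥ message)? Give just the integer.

Key is 46 ≤ 64 bytes, zero-padded: |K'| = 64.
Inner input = (K'⊕ipad) ∥ m → 64 + 305 = 369 bytes.

369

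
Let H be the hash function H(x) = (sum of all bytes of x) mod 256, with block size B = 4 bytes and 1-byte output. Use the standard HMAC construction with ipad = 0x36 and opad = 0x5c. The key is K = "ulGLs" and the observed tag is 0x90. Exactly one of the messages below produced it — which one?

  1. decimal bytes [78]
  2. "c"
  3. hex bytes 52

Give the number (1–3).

1

Key "ulGLs" = 75 6c 47 4c 73 is 5 bytes > B = 4, so hash it first: H(key) = e7, then zero-pad to 4 bytes: K' = e7 00 00 00.
K' ⊕ ipad = d1 36 36 36; K' ⊕ opad = bb 5c 5c 5c.
m1: inner = H(d1 36 36 36 4e) = c1; tag = H(bb 5c 5c 5c c1) = 90 ← matches
m2: inner = H(d1 36 36 36 63) = d6; tag = H(bb 5c 5c 5c d6) = a5
m3: inner = H(d1 36 36 36 52) = c5; tag = H(bb 5c 5c 5c c5) = 94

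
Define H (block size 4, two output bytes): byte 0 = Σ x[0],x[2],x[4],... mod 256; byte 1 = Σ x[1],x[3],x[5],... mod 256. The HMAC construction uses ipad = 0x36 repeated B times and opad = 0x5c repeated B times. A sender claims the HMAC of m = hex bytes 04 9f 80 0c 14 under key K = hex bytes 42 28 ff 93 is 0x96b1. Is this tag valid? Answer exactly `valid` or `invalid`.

valid

Key hex bytes 42 28 ff 93 is exactly B = 4 bytes: K' = 42 28 ff 93.
K' ⊕ ipad = 74 1e c9 a5; K' ⊕ opad = 1e 74 a3 cf.
Inner hash: even-index sum = 469 mod 256 = 213; odd-index sum = 366 mod 256 = 110 → d5 6e.
Outer hash (recomputed tag): even-index sum = 406 mod 256 = 150; odd-index sum = 433 mod 256 = 177 → 96 b1.
Recomputed tag = 96b1; claimed = 96b1 → match.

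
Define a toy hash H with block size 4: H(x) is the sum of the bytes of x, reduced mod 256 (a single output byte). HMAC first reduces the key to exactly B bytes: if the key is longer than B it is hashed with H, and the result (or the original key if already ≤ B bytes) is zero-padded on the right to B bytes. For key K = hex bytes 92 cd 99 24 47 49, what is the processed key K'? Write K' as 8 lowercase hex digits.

ac000000

|K| = 6 > B = 4, so first hash the key.
H(K): sum = 146+205+153+36+71+73 = 684; mod 256 = 172 → ac.
Zero-pad H(K) = ac to 4 bytes: K' = ac 00 00 00.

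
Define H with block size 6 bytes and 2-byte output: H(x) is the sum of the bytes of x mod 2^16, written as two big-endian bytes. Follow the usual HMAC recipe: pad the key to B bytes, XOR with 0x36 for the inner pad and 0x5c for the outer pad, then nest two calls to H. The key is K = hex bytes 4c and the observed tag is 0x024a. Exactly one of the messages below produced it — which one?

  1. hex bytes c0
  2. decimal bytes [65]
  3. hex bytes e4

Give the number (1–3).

Key hex bytes 4c is 1 byte ≤ B = 6; zero-pad to 6 bytes: K' = 4c 00 00 00 00 00.
K' ⊕ ipad = 7a 36 36 36 36 36; K' ⊕ opad = 10 5c 5c 5c 5c 5c.
m1: inner = H(7a 36 36 36 36 36 c0) = 02 48; tag = H(10 5c 5c 5c 5c 5c 02 48) = 0226
m2: inner = H(7a 36 36 36 36 36 41) = 01 c9; tag = H(10 5c 5c 5c 5c 5c 01 c9) = 02a6
m3: inner = H(7a 36 36 36 36 36 e4) = 02 6c; tag = H(10 5c 5c 5c 5c 5c 02 6c) = 024a ← matches

3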